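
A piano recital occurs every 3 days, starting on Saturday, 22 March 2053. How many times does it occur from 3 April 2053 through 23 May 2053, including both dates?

Occurrences land 3·i days after 22 March 2053 for i = 0, 1, 2, …
3 April 2053 is 12 days after the start; 12 ÷ 3 = 4 remainder 0. First occurrence in the window: #5 on 3 April 2053 (4×3 = 12 days in).
23 May 2053 is 62 days after the start; 62 ÷ 3 = 20 remainder 2. Last occurrence in the window: #21 on 21 May 2053.
Occurrences #5 through #21: 17 in total.

17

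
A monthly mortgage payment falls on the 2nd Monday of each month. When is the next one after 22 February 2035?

12 March 2035

February 2035 starts on a Thursday; its first Monday is the 5th, so the 2nd Monday is the 12th — 12 February 2035.
That is not after 22 February 2035, so look at March 2035.
March 2035 starts on a Thursday; its first Monday is the 5th, so the 2nd Monday is the 12th — 12 March 2035.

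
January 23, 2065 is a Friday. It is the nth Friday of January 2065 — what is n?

Day 23 falls in week ⌈23/7⌉ of the month.
Days 1–7 hold the 1st Friday, 8–14 the 2nd, 15–21 the 3rd, 22–28 the 4th, 29–31 the 5th.
23 is in the range for the 4th.

4th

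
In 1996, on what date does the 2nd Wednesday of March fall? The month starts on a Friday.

1996-03-13

March 1996 begins on a Friday, so the first Wednesday is March 6 (5 days later).
The 2nd Wednesday is 1 weeks later: 6 + 7 = 13.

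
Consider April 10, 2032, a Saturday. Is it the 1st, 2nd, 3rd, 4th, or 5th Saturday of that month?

2nd

Day 10 falls in week ⌈10/7⌉ of the month.
Days 1–7 hold the 1st Saturday, 8–14 the 2nd, 15–21 the 3rd, 22–28 the 4th, 29–31 the 5th.
10 is in the range for the 2nd.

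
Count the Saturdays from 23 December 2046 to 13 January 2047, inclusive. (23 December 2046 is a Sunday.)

23 December 2046 is a Sunday; the first Saturday on or after it is 29 December 2046 (6 days later).
From 29 December 2046 to 13 January 2047: 2 + 13 = 15 days (rest of December, January).
15 ÷ 7 = 2 full weeks with remainder 1, so 2 more Saturdays after the first → 3.

3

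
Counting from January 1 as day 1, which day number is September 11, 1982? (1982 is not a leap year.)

254

Days in months before September: 31 + 28 + 31 + 30 + 31 + 30 + 31 + 31 = 243.
Plus 11 days into September → day 254.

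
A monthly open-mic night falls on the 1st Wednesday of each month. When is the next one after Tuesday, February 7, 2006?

February 2006 starts on a Wednesday, so its 1st Wednesday is February 1, 2006.
That is not after February 7, 2006, so look at March 2006.
March 2006 starts on a Wednesday, so its 1st Wednesday is March 1, 2006.

March 1, 2006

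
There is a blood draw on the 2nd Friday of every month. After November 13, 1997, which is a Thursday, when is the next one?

November 14, 1997

November 1997 starts on a Saturday; its first Friday is the 7th, so the 2nd Friday is the 14th — November 14, 1997.
November 14, 1997 is after November 13, 1997, so that is the next one.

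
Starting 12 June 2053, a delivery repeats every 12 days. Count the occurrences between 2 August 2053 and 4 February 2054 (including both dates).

Occurrences land 12·i days after 12 June 2053 for i = 0, 1, 2, …
2 August 2053 is 51 days after the start; 51 ÷ 12 = 4 remainder 3; since the remainder is 3, round up to i = 5. First occurrence in the window: #6 on 11 August 2053 (5×12 = 60 days in).
4 February 2054 is 237 days after the start; 237 ÷ 12 = 19 remainder 9. Last occurrence in the window: #20 on 26 January 2054.
Occurrences #6 through #20: 15 in total.

15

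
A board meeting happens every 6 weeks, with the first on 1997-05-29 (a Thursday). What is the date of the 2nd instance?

The 2nd occurrence is 1 interval after the first: 1 × 42 = 42 days after 1997-05-29.
May has 31 days — 2 days to the end of May leaves 40.
June has 30 days (10 left).
10 days into July → 1997-07-10.

1997-07-10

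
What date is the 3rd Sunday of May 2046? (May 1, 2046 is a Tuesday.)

May 2046 begins on a Tuesday, so the first Sunday is May 6 (5 days later).
The 3rd Sunday is 2 weeks later: 6 + 14 = 20.

2046-05-20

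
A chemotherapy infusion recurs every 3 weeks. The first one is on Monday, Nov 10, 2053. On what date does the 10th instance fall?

The 10th occurrence is 9 intervals after the first: 9 × 21 = 189 days after Nov 10, 2053.
Nov has 30 days — 20 days to the end of Nov leaves 169.
Dec has 31 days (138 left).
Jan has 31 days (107 left).
Feb has 28 days (79 left).
Mar has 31 days (48 left).
Apr has 30 days (18 left).
18 days into May → May 18, 2054.

May 18, 2054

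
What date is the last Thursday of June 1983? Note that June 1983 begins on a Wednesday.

June 1983 begins on a Wednesday, so the first Thursday is June 2 (1 day later).
June 1983 has 30 days. Adding weeks: 2, 9, 16, 23, 30 — the last one ≤ 30 is the 30th.

1983-06-30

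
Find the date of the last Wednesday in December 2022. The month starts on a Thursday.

December 28, 2022

December 2022 begins on a Thursday, so the first Wednesday is December 7 (6 days later).
December 2022 has 31 days. Adding weeks: 7, 14, 21, 28 — the last one ≤ 31 is the 28th.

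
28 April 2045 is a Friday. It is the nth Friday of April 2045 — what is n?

Day 28 falls in week ⌈28/7⌉ of the month.
Days 1–7 hold the 1st Friday, 8–14 the 2nd, 15–21 the 3rd, 22–28 the 4th, 29–31 the 5th.
28 is in the range for the 4th.

4th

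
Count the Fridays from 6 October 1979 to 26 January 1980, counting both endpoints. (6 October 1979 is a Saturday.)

16

6 October 1979 is a Saturday; the first Friday on or after it is 12 October 1979 (6 days later).
From 12 October 1979 to 26 January 1980: 19 + 30 + 31 + 26 = 106 days (rest of October, November, December, January).
106 ÷ 7 = 15 full weeks with remainder 1, so 15 more Fridays after the first → 16.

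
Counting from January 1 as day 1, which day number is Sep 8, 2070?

251

Days in months before Sep: 31 + 28 + 31 + 30 + 31 + 30 + 31 + 31 = 243.
Plus 8 days into Sep → day 251.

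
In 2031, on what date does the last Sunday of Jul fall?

The first Sunday of Jul 2031 is Jul 6.
Jul 2031 has 31 days. Adding weeks: 6, 13, 20, 27 — the last one ≤ 31 is the 27th.

Jul 27, 2031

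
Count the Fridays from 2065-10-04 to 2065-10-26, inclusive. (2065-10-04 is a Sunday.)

2065-10-04 is a Sunday; the first Friday on or after it is 2065-10-09 (5 days later).
From 2065-10-09 to 2065-10-26 is 26 − 9 = 17 days.
17 ÷ 7 = 2 full weeks with remainder 3, so 2 more Fridays after the first → 3.

3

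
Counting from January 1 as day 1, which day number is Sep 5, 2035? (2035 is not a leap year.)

248

Days in months before Sep: 31 + 28 + 31 + 30 + 31 + 30 + 31 + 31 = 243.
Plus 5 days into Sep → day 248.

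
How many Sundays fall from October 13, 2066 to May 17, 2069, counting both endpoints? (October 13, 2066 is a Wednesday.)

135

October 13, 2066 is a Wednesday; the first Sunday on or after it is October 17, 2066 (4 days later).
From October 17, 2066 to May 17, 2069: 75 + 365 + 366 + 137 = 943 days (rest of 2066, 2067, 2068, to May 17, 2069 in 2069).
943 ÷ 7 = 134 full weeks with remainder 5, so 134 more Sundays after the first → 135.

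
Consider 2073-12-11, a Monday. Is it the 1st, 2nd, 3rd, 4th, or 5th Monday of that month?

Day 11 falls in week ⌈11/7⌉ of the month.
Days 1–7 hold the 1st Monday, 8–14 the 2nd, 15–21 the 3rd, 22–28 the 4th, 29–31 the 5th.
11 is in the range for the 2nd.

2nd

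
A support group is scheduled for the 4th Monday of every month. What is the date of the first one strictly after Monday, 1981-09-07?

1981-09-28

September 1981 starts on a Tuesday; its first Monday is the 7th, so the 4th Monday is the 28th — 1981-09-28.
1981-09-28 is after 1981-09-07, so that is the next one.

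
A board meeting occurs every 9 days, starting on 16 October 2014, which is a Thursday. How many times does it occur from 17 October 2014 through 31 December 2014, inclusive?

8

Occurrences land 9·i days after 16 October 2014 for i = 0, 1, 2, …
17 October 2014 is 1 day after the start; 1 ÷ 9 = 0 remainder 1; since the remainder is 1, round up to i = 1. First occurrence in the window: #2 on 25 October 2014 (1×9 = 9 days in).
31 December 2014 is 76 days after the start; 76 ÷ 9 = 8 remainder 4. Last occurrence in the window: #9 on 27 December 2014.
Occurrences #2 through #9: 8 in total.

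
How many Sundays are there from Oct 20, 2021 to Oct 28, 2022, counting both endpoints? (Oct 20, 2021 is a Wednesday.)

Oct 20, 2021 is a Wednesday; the first Sunday on or after it is Oct 24, 2021 (4 days later).
From Oct 24, 2021 to Oct 28, 2022: 68 + 301 = 369 days (rest of 2021, to Oct 28, 2022 in 2022).
369 ÷ 7 = 52 full weeks with remainder 5, so 52 more Sundays after the first → 53.

53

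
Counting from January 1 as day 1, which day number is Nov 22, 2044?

Days in months before Nov: 31 + 29 + 31 + 30 + 31 + 30 + 31 + 31 + 30 + 31 = 305.
Plus 22 days into Nov → day 327.

327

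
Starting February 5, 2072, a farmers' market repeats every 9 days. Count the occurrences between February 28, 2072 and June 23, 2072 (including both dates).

13

Occurrences land 9·i days after February 5, 2072 for i = 0, 1, 2, …
February 28, 2072 is 23 days after the start; 23 ÷ 9 = 2 remainder 5; since the remainder is 5, round up to i = 3. First occurrence in the window: #4 on March 3, 2072 (3×9 = 27 days in).
June 23, 2072 is 139 days after the start; 139 ÷ 9 = 15 remainder 4. Last occurrence in the window: #16 on June 19, 2072.
Occurrences #4 through #16: 13 in total.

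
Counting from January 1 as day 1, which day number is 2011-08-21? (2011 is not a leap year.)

Days in months before August: 31 + 28 + 31 + 30 + 31 + 30 + 31 = 212.
Plus 21 days into August → day 233.

233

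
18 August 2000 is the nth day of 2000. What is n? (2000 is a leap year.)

Days in months before August: 31 + 29 + 31 + 30 + 31 + 30 + 31 = 213.
Plus 18 days into August → day 231.

231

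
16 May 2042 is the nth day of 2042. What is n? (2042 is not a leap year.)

136

Days in months before May: 31 + 28 + 31 + 30 = 120.
Plus 16 days into May → day 136.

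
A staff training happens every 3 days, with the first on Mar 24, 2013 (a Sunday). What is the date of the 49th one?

Aug 15, 2013

The 49th occurrence is 48 intervals after the first: 48 × 3 = 144 days after Mar 24, 2013.
Mar has 31 days — 7 days to the end of Mar leaves 137.
Apr has 30 days (107 left).
May has 31 days (76 left).
Jun has 30 days (46 left).
Jul has 31 days (15 left).
15 days into Aug → Aug 15, 2013.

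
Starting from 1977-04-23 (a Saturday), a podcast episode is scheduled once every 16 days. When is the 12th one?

1977-10-16

The 12th occurrence is 11 intervals after the first: 11 × 16 = 176 days after 1977-04-23.
April has 30 days — 7 days to the end of April leaves 169.
May has 31 days (138 left).
June has 30 days (108 left).
July has 31 days (77 left).
August has 31 days (46 left).
September has 30 days (16 left).
16 days into October → 1977-10-16.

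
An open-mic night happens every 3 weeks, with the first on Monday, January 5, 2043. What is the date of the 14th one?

October 5, 2043

The 14th occurrence is 13 intervals after the first: 13 × 21 = 273 days after January 5, 2043.
January has 31 days — 26 days to the end of January leaves 247.
February has 28 days (219 left).
March has 31 days (188 left).
April has 30 days (158 left).
May has 31 days (127 left).
June has 30 days (97 left).
July has 31 days (66 left).
August has 31 days (35 left).
September has 30 days (5 left).
5 days into October → October 5, 2043.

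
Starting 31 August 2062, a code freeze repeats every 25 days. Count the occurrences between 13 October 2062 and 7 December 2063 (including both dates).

17

Occurrences land 25·i days after 31 August 2062 for i = 0, 1, 2, …
13 October 2062 is 43 days after the start; 43 ÷ 25 = 1 remainder 18; since the remainder is 18, round up to i = 2. First occurrence in the window: #3 on 20 October 2062 (2×25 = 50 days in).
7 December 2063 is 463 days after the start; 463 ÷ 25 = 18 remainder 13. Last occurrence in the window: #19 on 24 November 2063.
Occurrences #3 through #19: 17 in total.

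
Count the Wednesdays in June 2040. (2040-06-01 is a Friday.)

4

2040-06-01 is a Friday; the first Wednesday on or after it is 2040-06-06 (5 days later).
From 2040-06-06 to 2040-06-30 is 30 − 6 = 24 days.
24 ÷ 7 = 3 full weeks with remainder 3, so 3 more Wednesdays after the first → 4.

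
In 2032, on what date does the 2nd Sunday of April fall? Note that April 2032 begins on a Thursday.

April 11, 2032

April 2032 begins on a Thursday, so the first Sunday is April 4 (3 days later).
The 2nd Sunday is 1 weeks later: 4 + 7 = 11.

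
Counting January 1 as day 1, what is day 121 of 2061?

Jan has 31 days (121 − 31 = 90 remain).
Feb has 28 days (90 − 28 = 62 remain).
Mar has 31 days (62 − 31 = 31 remain).
Apr has 30 days (31 − 30 = 1 remain).
1 into May → May 1.

May 1, 2061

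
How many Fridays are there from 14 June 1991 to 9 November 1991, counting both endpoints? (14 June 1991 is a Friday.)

22

14 June 1991 is a Friday; the first Friday on or after it is 14 June 1991.
From 14 June 1991 to 9 November 1991: 16 + 31 + 31 + 30 + 31 + 9 = 148 days (rest of June, July, August, September, October, November).
148 ÷ 7 = 21 full weeks with remainder 1, so 21 more Fridays after the first → 22.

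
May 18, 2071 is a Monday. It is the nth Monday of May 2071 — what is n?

Day 18 falls in week ⌈18/7⌉ of the month.
Days 1–7 hold the 1st Monday, 8–14 the 2nd, 15–21 the 3rd, 22–28 the 4th, 29–31 the 5th.
18 is in the range for the 3rd.

3rd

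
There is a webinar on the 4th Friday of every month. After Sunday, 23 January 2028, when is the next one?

28 January 2028

January 2028 starts on a Saturday; its first Friday is the 7th, so the 4th Friday is the 28th — 28 January 2028.
28 January 2028 is after 23 January 2028, so that is the next one.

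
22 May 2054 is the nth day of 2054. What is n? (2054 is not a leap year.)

142

Days in months before May: 31 + 28 + 31 + 30 = 120.
Plus 22 days into May → day 142.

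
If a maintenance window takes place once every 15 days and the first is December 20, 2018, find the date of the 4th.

The 4th occurrence is 3 intervals after the first: 3 × 15 = 45 days after December 20, 2018.
December has 31 days — 11 days to the end of December leaves 34.
January has 31 days (3 left).
3 days into February → February 3, 2019.

February 3, 2019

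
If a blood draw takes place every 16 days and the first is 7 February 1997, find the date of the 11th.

17 July 1997

The 11th occurrence is 10 intervals after the first: 10 × 16 = 160 days after 7 February 1997.
February has 28 days — 21 days to the end of February leaves 139.
March has 31 days (108 left).
April has 30 days (78 left).
May has 31 days (47 left).
June has 30 days (17 left).
17 days into July → 17 July 1997.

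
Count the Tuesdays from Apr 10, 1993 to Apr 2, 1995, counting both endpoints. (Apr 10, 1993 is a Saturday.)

103

Apr 10, 1993 is a Saturday; the first Tuesday on or after it is Apr 13, 1993 (3 days later).
From Apr 13, 1993 to Apr 2, 1995: 262 + 365 + 92 = 719 days (rest of 1993, 1994, to Apr 2, 1995 in 1995).
719 ÷ 7 = 102 full weeks with remainder 5, so 102 more Tuesdays after the first → 103.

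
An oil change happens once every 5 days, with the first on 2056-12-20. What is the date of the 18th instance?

2057-03-15

The 18th occurrence is 17 intervals after the first: 17 × 5 = 85 days after 2056-12-20.
December has 31 days — 11 days to the end of December leaves 74.
January has 31 days (43 left).
February has 28 days (15 left).
15 days into March → 2057-03-15.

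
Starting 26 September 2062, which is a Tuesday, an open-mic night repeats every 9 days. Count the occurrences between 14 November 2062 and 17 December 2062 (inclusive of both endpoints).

4

Occurrences land 9·i days after 26 September 2062 for i = 0, 1, 2, …
14 November 2062 is 49 days after the start; 49 ÷ 9 = 5 remainder 4; since the remainder is 4, round up to i = 6. First occurrence in the window: #7 on 19 November 2062 (6×9 = 54 days in).
17 December 2062 is 82 days after the start; 82 ÷ 9 = 9 remainder 1. Last occurrence in the window: #10 on 16 December 2062.
Occurrences #7 through #10: 4 in total.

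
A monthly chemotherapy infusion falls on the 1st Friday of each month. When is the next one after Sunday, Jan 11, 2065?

Feb 6, 2065

Jan 2065 starts on a Thursday, so its 1st Friday is Jan 2, 2065 (1 day in).
That is not after Jan 11, 2065, so look at Feb 2065.
Feb 2065 starts on a Sunday, so its 1st Friday is Feb 6, 2065 (5 days in).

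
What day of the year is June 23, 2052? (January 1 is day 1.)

175

Days in months before June: 31 + 29 + 31 + 30 + 31 = 152.
Plus 23 days into June → day 175.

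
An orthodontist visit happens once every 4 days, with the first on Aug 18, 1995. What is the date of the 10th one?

The 10th occurrence is 9 intervals after the first: 9 × 4 = 36 days after Aug 18, 1995.
Aug has 31 days — 13 days to the end of Aug leaves 23.
23 days into Sep → Sep 23, 1995.

Sep 23, 1995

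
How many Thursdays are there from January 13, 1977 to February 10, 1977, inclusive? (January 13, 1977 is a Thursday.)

5

January 13, 1977 is a Thursday; the first Thursday on or after it is January 13, 1977.
From January 13, 1977 to February 10, 1977: 18 + 10 = 28 days (rest of January, February).
28 ÷ 7 = 4 full weeks with remainder 0, so 4 more Thursdays after the first → 5.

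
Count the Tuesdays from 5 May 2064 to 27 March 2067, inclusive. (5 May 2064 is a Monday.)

151

5 May 2064 is a Monday; the first Tuesday on or after it is 6 May 2064 (1 day later).
From 6 May 2064 to 27 March 2067: 239 + 365 + 365 + 86 = 1055 days (rest of 2064, 2065, 2066, to 27 March 2067 in 2067).
1055 ÷ 7 = 150 full weeks with remainder 5, so 150 more Tuesdays after the first → 151.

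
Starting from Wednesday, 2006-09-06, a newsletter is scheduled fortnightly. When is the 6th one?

The 6th occurrence is 5 intervals after the first: 5 × 14 = 70 days after 2006-09-06.
September has 30 days — 24 days to the end of September leaves 46.
October has 31 days (15 left).
15 days into November → 2006-11-15.

2006-11-15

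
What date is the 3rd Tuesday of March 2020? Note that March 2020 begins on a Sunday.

2020-03-17

March 2020 begins on a Sunday, so the first Tuesday is March 3 (2 days later).
The 3rd Tuesday is 2 weeks later: 3 + 14 = 17.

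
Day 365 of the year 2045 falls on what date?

January has 31 days (365 − 31 = 334 remain).
February has 28 days (334 − 28 = 306 remain).
March has 31 days (306 − 31 = 275 remain).
April has 30 days (275 − 30 = 245 remain).
May has 31 days (245 − 31 = 214 remain).
June has 30 days (214 − 30 = 184 remain).
July has 31 days (184 − 31 = 153 remain).
August has 31 days (153 − 31 = 122 remain).
September has 30 days (122 − 30 = 92 remain).
October has 31 days (92 − 31 = 61 remain).
November has 30 days (61 − 30 = 31 remain).
31 into December → December 31.

2045-12-31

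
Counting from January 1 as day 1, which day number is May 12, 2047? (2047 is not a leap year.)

Days in months before May: 31 + 28 + 31 + 30 = 120.
Plus 12 days into May → day 132.

132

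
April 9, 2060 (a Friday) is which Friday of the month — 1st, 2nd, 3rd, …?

Day 9 falls in week ⌈9/7⌉ of the month.
Days 1–7 hold the 1st Friday, 8–14 the 2nd, 15–21 the 3rd, 22–28 the 4th, 29–31 the 5th.
9 is in the range for the 2nd.

2nd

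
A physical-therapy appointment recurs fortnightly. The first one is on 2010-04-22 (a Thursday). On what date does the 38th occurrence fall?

The 38th occurrence is 37 intervals after the first: 37 × 14 = 518 days after 2010-04-22.
April has 30 days — 8 days to the end of April leaves 510.
From end of April to end of 2010 is 245 days (265 left).
January has 31 days (234 left).
February has 28 days (206 left).
March has 31 days (175 left).
April has 30 days (145 left).
May has 31 days (114 left).
June has 30 days (84 left).
July has 31 days (53 left).
August has 31 days (22 left).
22 days into September → 2011-09-22.

2011-09-22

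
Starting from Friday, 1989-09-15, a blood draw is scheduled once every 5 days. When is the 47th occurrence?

The 47th occurrence is 46 intervals after the first: 46 × 5 = 230 days after 1989-09-15.
September has 30 days — 15 days to the end of September leaves 215.
October has 31 days (184 left).
November has 30 days (154 left).
December has 31 days (123 left).
January has 31 days (92 left).
February has 28 days (64 left).
March has 31 days (33 left).
April has 30 days (3 left).
3 days into May → 1990-05-03.

1990-05-03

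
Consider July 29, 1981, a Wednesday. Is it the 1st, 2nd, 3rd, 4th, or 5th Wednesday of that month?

5th

Day 29 falls in week ⌈29/7⌉ of the month.
Days 1–7 hold the 1st Wednesday, 8–14 the 2nd, 15–21 the 3rd, 22–28 the 4th, 29–31 the 5th.
29 is in the range for the 5th.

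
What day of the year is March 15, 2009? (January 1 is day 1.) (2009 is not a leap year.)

74

Days in months before March: 31 + 28 = 59.
Plus 15 days into March → day 74.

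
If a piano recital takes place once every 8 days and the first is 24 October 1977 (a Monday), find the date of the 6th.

3 December 1977

The 6th occurrence is 5 intervals after the first: 5 × 8 = 40 days after 24 October 1977.
October has 31 days — 7 days to the end of October leaves 33.
November has 30 days (3 left).
3 days into December → 3 December 1977.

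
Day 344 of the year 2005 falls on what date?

January has 31 days (344 − 31 = 313 remain).
February has 28 days (313 − 28 = 285 remain).
March has 31 days (285 − 31 = 254 remain).
April has 30 days (254 − 30 = 224 remain).
May has 31 days (224 − 31 = 193 remain).
June has 30 days (193 − 30 = 163 remain).
July has 31 days (163 − 31 = 132 remain).
August has 31 days (132 − 31 = 101 remain).
September has 30 days (101 − 30 = 71 remain).
October has 31 days (71 − 31 = 40 remain).
November has 30 days (40 − 30 = 10 remain).
10 into December → December 10.

10 December 2005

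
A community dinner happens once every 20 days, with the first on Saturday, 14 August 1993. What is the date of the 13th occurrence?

11 April 1994

The 13th occurrence is 12 intervals after the first: 12 × 20 = 240 days after 14 August 1993.
August has 31 days — 17 days to the end of August leaves 223.
September has 30 days (193 left).
October has 31 days (162 left).
November has 30 days (132 left).
December has 31 days (101 left).
January has 31 days (70 left).
February has 28 days (42 left).
March has 31 days (11 left).
11 days into April → 11 April 1994.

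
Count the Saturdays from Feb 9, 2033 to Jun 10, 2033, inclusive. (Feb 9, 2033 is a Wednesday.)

17

Feb 9, 2033 is a Wednesday; the first Saturday on or after it is Feb 12, 2033 (3 days later).
From Feb 12, 2033 to Jun 10, 2033: 16 + 31 + 30 + 31 + 10 = 118 days (rest of Feb, Mar, Apr, May, Jun).
118 ÷ 7 = 16 full weeks with remainder 6, so 16 more Saturdays after the first → 17.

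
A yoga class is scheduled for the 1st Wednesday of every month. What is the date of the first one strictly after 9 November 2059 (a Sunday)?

3 December 2059

November 2059 starts on a Saturday, so its 1st Wednesday is 5 November 2059 (4 days in).
That is not after 9 November 2059, so look at December 2059.
December 2059 starts on a Monday, so its 1st Wednesday is 3 December 2059 (2 days in).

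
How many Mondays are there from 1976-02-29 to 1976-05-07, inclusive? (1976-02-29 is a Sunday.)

1976-02-29 is a Sunday; the first Monday on or after it is 1976-03-01 (1 day later).
From 1976-03-01 to 1976-05-07: 30 + 30 + 7 = 67 days (rest of March, April, May).
67 ÷ 7 = 9 full weeks with remainder 4, so 9 more Mondays after the first → 10.

10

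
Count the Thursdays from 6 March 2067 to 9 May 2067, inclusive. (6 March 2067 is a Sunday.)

9

6 March 2067 is a Sunday; the first Thursday on or after it is 10 March 2067 (4 days later).
From 10 March 2067 to 9 May 2067: 21 + 30 + 9 = 60 days (rest of March, April, May).
60 ÷ 7 = 8 full weeks with remainder 4, so 8 more Thursdays after the first → 9.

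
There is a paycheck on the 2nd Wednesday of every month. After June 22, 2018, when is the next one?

June 2018 starts on a Friday; its first Wednesday is the 6th, so the 2nd Wednesday is the 13th — June 13, 2018.
That is not after June 22, 2018, so look at July 2018.
July 2018 starts on a Sunday; its first Wednesday is the 4th, so the 2nd Wednesday is the 11th — July 11, 2018.

July 11, 2018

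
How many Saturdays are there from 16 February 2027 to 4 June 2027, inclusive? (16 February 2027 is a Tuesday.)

15

16 February 2027 is a Tuesday; the first Saturday on or after it is 20 February 2027 (4 days later).
From 20 February 2027 to 4 June 2027: 8 + 31 + 30 + 31 + 4 = 104 days (rest of February, March, April, May, June).
104 ÷ 7 = 14 full weeks with remainder 6, so 14 more Saturdays after the first → 15.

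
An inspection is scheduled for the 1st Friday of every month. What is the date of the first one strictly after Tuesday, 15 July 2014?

1 August 2014

July 2014 starts on a Tuesday, so its 1st Friday is 4 July 2014 (3 days in).
That is not after 15 July 2014, so look at August 2014.
August 2014 starts on a Friday, so its 1st Friday is 1 August 2014.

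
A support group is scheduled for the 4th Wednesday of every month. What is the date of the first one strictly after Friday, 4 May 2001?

23 May 2001

May 2001 starts on a Tuesday; its first Wednesday is the 2nd, so the 4th Wednesday is the 23rd — 23 May 2001.
23 May 2001 is after 4 May 2001, so that is the next one.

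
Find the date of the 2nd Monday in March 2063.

The first Monday of March 2063 is March 5.
The 2nd Monday is 1 weeks later: 5 + 7 = 12.

March 12, 2063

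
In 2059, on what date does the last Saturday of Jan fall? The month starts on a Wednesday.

Jan 2059 begins on a Wednesday, so the first Saturday is Jan 4 (3 days later).
Jan 2059 has 31 days. Adding weeks: 4, 11, 18, 25 — the last one ≤ 31 is the 25th.

Jan 25, 2059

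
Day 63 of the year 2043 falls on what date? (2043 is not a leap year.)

4 March 2043

January has 31 days (63 − 31 = 32 remain).
February has 28 days (32 − 28 = 4 remain).
4 into March → March 4.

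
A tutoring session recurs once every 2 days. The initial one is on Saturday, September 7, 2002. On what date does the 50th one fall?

The 50th occurrence is 49 intervals after the first: 49 × 2 = 98 days after September 7, 2002.
September has 30 days — 23 days to the end of September leaves 75.
October has 31 days (44 left).
November has 30 days (14 left).
14 days into December → December 14, 2002.

December 14, 2002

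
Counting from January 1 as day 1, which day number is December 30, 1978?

364

Days in months before December: 31 + 28 + 31 + 30 + 31 + 30 + 31 + 31 + 30 + 31 + 30 = 334.
Plus 30 days into December → day 364.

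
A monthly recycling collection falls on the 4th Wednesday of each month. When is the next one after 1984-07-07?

1984-07-25

July 1984 starts on a Sunday; its first Wednesday is the 4th, so the 4th Wednesday is the 25th — 1984-07-25.
1984-07-25 is after 1984-07-07, so that is the next one.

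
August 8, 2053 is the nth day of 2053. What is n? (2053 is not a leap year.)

Days in months before August: 31 + 28 + 31 + 30 + 31 + 30 + 31 = 212.
Plus 8 days into August → day 220.

220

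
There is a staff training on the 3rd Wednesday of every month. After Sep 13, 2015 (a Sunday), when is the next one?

Sep 2015 starts on a Tuesday; its first Wednesday is the 2nd, so the 3rd Wednesday is the 16th — Sep 16, 2015.
Sep 16, 2015 is after Sep 13, 2015, so that is the next one.

Sep 16, 2015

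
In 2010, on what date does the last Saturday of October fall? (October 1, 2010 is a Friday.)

2010-10-30

October 2010 begins on a Friday, so the first Saturday is October 2 (1 day later).
October 2010 has 31 days. Adding weeks: 2, 9, 16, 23, 30 — the last one ≤ 31 is the 30th.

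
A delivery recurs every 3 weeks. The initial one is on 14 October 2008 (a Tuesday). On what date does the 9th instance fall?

The 9th occurrence is 8 intervals after the first: 8 × 21 = 168 days after 14 October 2008.
October has 31 days — 17 days to the end of October leaves 151.
November has 30 days (121 left).
December has 31 days (90 left).
January has 31 days (59 left).
February has 28 days (31 left).
31 days into March → 31 March 2009.

31 March 2009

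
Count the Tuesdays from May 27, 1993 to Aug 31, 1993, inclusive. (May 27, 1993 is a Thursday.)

14

May 27, 1993 is a Thursday; the first Tuesday on or after it is Jun 1, 1993 (5 days later).
From Jun 1, 1993 to Aug 31, 1993: 29 + 31 + 31 = 91 days (rest of Jun, Jul, Aug).
91 ÷ 7 = 13 full weeks with remainder 0, so 13 more Tuesdays after the first → 14.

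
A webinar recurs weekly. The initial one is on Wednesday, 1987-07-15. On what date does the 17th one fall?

The 17th occurrence is 16 intervals after the first: 16 × 7 = 112 days after 1987-07-15.
July has 31 days — 16 days to the end of July leaves 96.
August has 31 days (65 left).
September has 30 days (35 left).
October has 31 days (4 left).
4 days into November → 1987-11-04.

1987-11-04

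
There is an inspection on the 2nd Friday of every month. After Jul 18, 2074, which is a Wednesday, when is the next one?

Jul 2074 starts on a Sunday; its first Friday is the 6th, so the 2nd Friday is the 13th — Jul 13, 2074.
That is not after Jul 18, 2074, so look at Aug 2074.
Aug 2074 starts on a Wednesday; its first Friday is the 3rd, so the 2nd Friday is the 10th — Aug 10, 2074.

Aug 10, 2074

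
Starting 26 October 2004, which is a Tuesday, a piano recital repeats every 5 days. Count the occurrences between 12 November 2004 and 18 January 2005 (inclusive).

13

Occurrences land 5·i days after 26 October 2004 for i = 0, 1, 2, …
12 November 2004 is 17 days after the start; 17 ÷ 5 = 3 remainder 2; since the remainder is 2, round up to i = 4. First occurrence in the window: #5 on 15 November 2004 (4×5 = 20 days in).
18 January 2005 is 84 days after the start; 84 ÷ 5 = 16 remainder 4. Last occurrence in the window: #17 on 14 January 2005.
Occurrences #5 through #17: 13 in total.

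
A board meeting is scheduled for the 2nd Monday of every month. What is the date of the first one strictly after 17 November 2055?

13 December 2055

November 2055 starts on a Monday; its first Monday is the 1st, so the 2nd Monday is the 8th — 8 November 2055.
That is not after 17 November 2055, so look at December 2055.
December 2055 starts on a Wednesday; its first Monday is the 6th, so the 2nd Monday is the 13th — 13 December 2055.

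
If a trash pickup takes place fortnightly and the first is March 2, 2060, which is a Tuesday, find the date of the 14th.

The 14th occurrence is 13 intervals after the first: 13 × 14 = 182 days after March 2, 2060.
March has 31 days — 29 days to the end of March leaves 153.
April has 30 days (123 left).
May has 31 days (92 left).
June has 30 days (62 left).
July has 31 days (31 left).
31 days into August → August 31, 2060.

August 31, 2060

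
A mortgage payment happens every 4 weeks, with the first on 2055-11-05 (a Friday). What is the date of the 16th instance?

2056-12-29

The 16th occurrence is 15 intervals after the first: 15 × 28 = 420 days after 2055-11-05.
November has 30 days — 25 days to the end of November leaves 395.
December has 31 days (364 left).
January has 31 days (333 left).
February has 29 days (304 left).
March has 31 days (273 left).
April has 30 days (243 left).
May has 31 days (212 left).
June has 30 days (182 left).
July has 31 days (151 left).
August has 31 days (120 left).
September has 30 days (90 left).
October has 31 days (59 left).
November has 30 days (29 left).
29 days into December → 2056-12-29.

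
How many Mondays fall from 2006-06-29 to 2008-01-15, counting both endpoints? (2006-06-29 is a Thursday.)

2006-06-29 is a Thursday; the first Monday on or after it is 2006-07-03 (4 days later).
From 2006-07-03 to 2008-01-15: 181 + 365 + 15 = 561 days (rest of 2006, 2007, to 2008-01-15 in 2008).
561 ÷ 7 = 80 full weeks with remainder 1, so 80 more Mondays after the first → 81.

81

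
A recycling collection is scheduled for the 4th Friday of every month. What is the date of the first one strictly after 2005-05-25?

2005-05-27

May 2005 starts on a Sunday; its first Friday is the 6th, so the 4th Friday is the 27th — 2005-05-27.
2005-05-27 is after 2005-05-25, so that is the next one.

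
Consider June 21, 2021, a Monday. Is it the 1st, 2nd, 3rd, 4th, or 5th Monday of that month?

Day 21 falls in week ⌈21/7⌉ of the month.
Days 1–7 hold the 1st Monday, 8–14 the 2nd, 15–21 the 3rd, 22–28 the 4th, 29–31 the 5th.
21 is in the range for the 3rd.

3rd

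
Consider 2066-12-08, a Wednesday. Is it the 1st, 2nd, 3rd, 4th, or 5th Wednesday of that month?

Day 8 falls in week ⌈8/7⌉ of the month.
Days 1–7 hold the 1st Wednesday, 8–14 the 2nd, 15–21 the 3rd, 22–28 the 4th, 29–31 the 5th.
8 is in the range for the 2nd.

2nd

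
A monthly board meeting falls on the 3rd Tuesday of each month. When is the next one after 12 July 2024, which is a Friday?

16 July 2024

July 2024 starts on a Monday; its first Tuesday is the 2nd, so the 3rd Tuesday is the 16th — 16 July 2024.
16 July 2024 is after 12 July 2024, so that is the next one.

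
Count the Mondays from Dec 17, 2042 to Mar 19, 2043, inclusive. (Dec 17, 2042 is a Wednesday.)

Dec 17, 2042 is a Wednesday; the first Monday on or after it is Dec 22, 2042 (5 days later).
From Dec 22, 2042 to Mar 19, 2043: 9 + 31 + 28 + 19 = 87 days (rest of Dec, Jan, Feb, Mar).
87 ÷ 7 = 12 full weeks with remainder 3, so 12 more Mondays after the first → 13.

13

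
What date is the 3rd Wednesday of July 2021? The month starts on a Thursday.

July 2021 begins on a Thursday, so the first Wednesday is July 7 (6 days later).
The 3rd Wednesday is 2 weeks later: 7 + 14 = 21.

21 July 2021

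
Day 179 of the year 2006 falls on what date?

June 28, 2006

January has 31 days (179 − 31 = 148 remain).
February has 28 days (148 − 28 = 120 remain).
March has 31 days (120 − 31 = 89 remain).
April has 30 days (89 − 30 = 59 remain).
May has 31 days (59 − 31 = 28 remain).
28 into June → June 28.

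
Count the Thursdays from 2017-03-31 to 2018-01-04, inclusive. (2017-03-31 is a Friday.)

2017-03-31 is a Friday; the first Thursday on or after it is 2017-04-06 (6 days later).
From 2017-04-06 to 2018-01-04: 24 + 31 + 30 + 31 + 31 + 30 + 31 + 30 + 31 + 4 = 273 days (rest of April, May, June, July, August, September, October, November, December, January).
273 ÷ 7 = 39 full weeks with remainder 0, so 39 more Thursdays after the first → 40.

40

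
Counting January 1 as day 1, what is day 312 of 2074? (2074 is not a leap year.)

January has 31 days (312 − 31 = 281 remain).
February has 28 days (281 − 28 = 253 remain).
March has 31 days (253 − 31 = 222 remain).
April has 30 days (222 − 30 = 192 remain).
May has 31 days (192 − 31 = 161 remain).
June has 30 days (161 − 30 = 131 remain).
July has 31 days (131 − 31 = 100 remain).
August has 31 days (100 − 31 = 69 remain).
September has 30 days (69 − 30 = 39 remain).
October has 31 days (39 − 31 = 8 remain).
8 into November → November 8.

November 8, 2074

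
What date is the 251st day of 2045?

January has 31 days (251 − 31 = 220 remain).
February has 28 days (220 − 28 = 192 remain).
March has 31 days (192 − 31 = 161 remain).
April has 30 days (161 − 30 = 131 remain).
May has 31 days (131 − 31 = 100 remain).
June has 30 days (100 − 30 = 70 remain).
July has 31 days (70 − 31 = 39 remain).
August has 31 days (39 − 31 = 8 remain).
8 into September → September 8.

September 8, 2045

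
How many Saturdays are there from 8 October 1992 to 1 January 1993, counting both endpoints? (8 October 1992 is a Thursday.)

8 October 1992 is a Thursday; the first Saturday on or after it is 10 October 1992 (2 days later).
From 10 October 1992 to 1 January 1993: 21 + 30 + 31 + 1 = 83 days (rest of October, November, December, January).
83 ÷ 7 = 11 full weeks with remainder 6, so 11 more Saturdays after the first → 12.

12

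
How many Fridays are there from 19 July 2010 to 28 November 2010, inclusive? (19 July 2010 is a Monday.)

19

19 July 2010 is a Monday; the first Friday on or after it is 23 July 2010 (4 days later).
From 23 July 2010 to 28 November 2010: 8 + 31 + 30 + 31 + 28 = 128 days (rest of July, August, September, October, November).
128 ÷ 7 = 18 full weeks with remainder 2, so 18 more Fridays after the first → 19.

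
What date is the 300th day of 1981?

January has 31 days (300 − 31 = 269 remain).
February has 28 days (269 − 28 = 241 remain).
March has 31 days (241 − 31 = 210 remain).
April has 30 days (210 − 30 = 180 remain).
May has 31 days (180 − 31 = 149 remain).
June has 30 days (149 − 30 = 119 remain).
July has 31 days (119 − 31 = 88 remain).
August has 31 days (88 − 31 = 57 remain).
September has 30 days (57 − 30 = 27 remain).
27 into October → October 27.

27 October 1981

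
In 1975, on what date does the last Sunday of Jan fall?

Jan 26, 1975

Jan 1975 begins on a Wednesday, so the first Sunday is Jan 5 (4 days later).
Jan 1975 has 31 days. Adding weeks: 5, 12, 19, 26 — the last one ≤ 31 is the 26th.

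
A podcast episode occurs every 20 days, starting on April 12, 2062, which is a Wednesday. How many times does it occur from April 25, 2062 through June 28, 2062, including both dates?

Occurrences land 20·i days after April 12, 2062 for i = 0, 1, 2, …
April 25, 2062 is 13 days after the start; 13 ÷ 20 = 0 remainder 13; since the remainder is 13, round up to i = 1. First occurrence in the window: #2 on May 2, 2062 (1×20 = 20 days in).
June 28, 2062 is 77 days after the start; 77 ÷ 20 = 3 remainder 17. Last occurrence in the window: #4 on June 11, 2062.
Occurrences #2 through #4: 3 in total.

3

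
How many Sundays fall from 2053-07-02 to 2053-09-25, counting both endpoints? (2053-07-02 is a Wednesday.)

2053-07-02 is a Wednesday; the first Sunday on or after it is 2053-07-06 (4 days later).
From 2053-07-06 to 2053-09-25: 25 + 31 + 25 = 81 days (rest of July, August, September).
81 ÷ 7 = 11 full weeks with remainder 4, so 11 more Sundays after the first → 12.

12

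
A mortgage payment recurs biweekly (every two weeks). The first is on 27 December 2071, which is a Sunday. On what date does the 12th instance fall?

29 May 2072

The 12th occurrence is 11 intervals after the first: 11 × 14 = 154 days after 27 December 2071.
December has 31 days — 4 days to the end of December leaves 150.
January has 31 days (119 left).
February has 29 days (90 left).
March has 31 days (59 left).
April has 30 days (29 left).
29 days into May → 29 May 2072.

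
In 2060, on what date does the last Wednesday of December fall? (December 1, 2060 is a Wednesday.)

2060-12-29

December 2060 begins on a Wednesday, so the first Wednesday is December 1.
December 2060 has 31 days. Adding weeks: 1, 8, 15, 22, 29 — the last one ≤ 31 is the 29th.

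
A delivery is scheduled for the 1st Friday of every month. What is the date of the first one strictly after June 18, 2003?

July 4, 2003

June 2003 starts on a Sunday, so its 1st Friday is June 6, 2003 (5 days in).
That is not after June 18, 2003, so look at July 2003.
July 2003 starts on a Tuesday, so its 1st Friday is July 4, 2003 (3 days in).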